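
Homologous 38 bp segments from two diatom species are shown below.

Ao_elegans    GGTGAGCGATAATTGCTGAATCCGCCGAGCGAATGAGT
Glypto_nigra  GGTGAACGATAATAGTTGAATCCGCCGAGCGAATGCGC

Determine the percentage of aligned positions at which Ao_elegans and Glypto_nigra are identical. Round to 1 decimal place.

Differing sites — 6:G/A; 14:T/A; 16:C/T; 36:A/C; 38:T/C.
33 of the 38 sites match, so the percent identity is 33/38 × 100 = 86.8%.

86.8%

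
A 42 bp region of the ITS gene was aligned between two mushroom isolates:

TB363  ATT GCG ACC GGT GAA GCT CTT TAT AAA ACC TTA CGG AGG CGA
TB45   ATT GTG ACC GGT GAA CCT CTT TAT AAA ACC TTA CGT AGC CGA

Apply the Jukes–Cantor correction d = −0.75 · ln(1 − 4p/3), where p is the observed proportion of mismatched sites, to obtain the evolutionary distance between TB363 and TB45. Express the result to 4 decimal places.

The sequences differ at positions 5 (C/T), 16 (G/C), 36 (G/T), 39 (G/C).
p = 4/42 = 0.095238.
d = −0.75 · ln(1 − (4/3)·0.095238) = −0.75 · ln(0.873016) = −0.75 · (-0.135801) = 0.1019.

0.1019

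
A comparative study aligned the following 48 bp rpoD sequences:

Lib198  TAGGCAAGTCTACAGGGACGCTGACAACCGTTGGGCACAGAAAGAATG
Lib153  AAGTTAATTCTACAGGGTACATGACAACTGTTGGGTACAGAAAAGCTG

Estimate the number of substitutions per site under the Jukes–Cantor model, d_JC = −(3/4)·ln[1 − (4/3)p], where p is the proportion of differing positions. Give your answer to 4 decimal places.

0.3360

The sequences differ at positions 1 (T/A), 4 (G/T), 5 (C/T), 8 (G/T), 18 (A/T), 19 (C/A), 20 (G/C), 21 (C/A), 29 (C/T), 36 (C/T), 44 (G/A), 45 (A/G), 46 (A/C).
p = 13/48 = 0.270833.
d = −0.75 · ln(1 − (4/3)·0.270833) = −0.75 · ln(0.638889) = −0.75 · (-0.448025) = 0.3360.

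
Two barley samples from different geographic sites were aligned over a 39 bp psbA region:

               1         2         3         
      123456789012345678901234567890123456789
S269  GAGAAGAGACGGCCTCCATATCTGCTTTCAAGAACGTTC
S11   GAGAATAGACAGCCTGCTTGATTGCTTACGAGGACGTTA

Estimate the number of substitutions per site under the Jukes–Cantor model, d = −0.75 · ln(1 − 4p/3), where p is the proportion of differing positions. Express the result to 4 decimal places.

Mismatches occur at site 6 (G/T), site 11 (G/A), site 16 (C/G), site 18 (A/T), site 20 (A/G), site 21 (T/A), site 22 (C/T), site 28 (T/A), site 30 (A/G), site 33 (A/G), site 39 (C/A).
p = 11/39 = 0.282051.
d = −0.75 · ln(1 − (4/3)·0.282051) = −0.75 · ln(0.623932) = −0.75 · (-0.471714) = 0.3538.

0.3538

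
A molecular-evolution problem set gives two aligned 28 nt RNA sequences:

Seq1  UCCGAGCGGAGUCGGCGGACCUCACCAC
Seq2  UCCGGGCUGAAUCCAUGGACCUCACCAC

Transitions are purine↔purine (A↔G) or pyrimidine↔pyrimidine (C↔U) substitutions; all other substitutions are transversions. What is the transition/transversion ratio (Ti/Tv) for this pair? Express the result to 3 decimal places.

2.000

Mismatches occur at site 5 (A↔G, transition), site 8 (G↔U, transversion), site 11 (G↔A, transition), site 14 (G↔C, transversion), site 15 (G↔A, transition), site 16 (C↔U, transition).
Of the 6 differences, 4 transitions and 2 transversions, so Ti/Tv = 4/2 = 2.000.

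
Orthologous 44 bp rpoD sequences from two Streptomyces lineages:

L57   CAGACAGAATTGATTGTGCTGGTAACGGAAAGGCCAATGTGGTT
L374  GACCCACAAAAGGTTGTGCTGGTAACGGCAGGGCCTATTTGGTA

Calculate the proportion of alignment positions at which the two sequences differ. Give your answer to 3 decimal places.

Mismatches occur at site 1 (C→G), site 3 (G→C), site 4 (A→C), site 7 (G→C), site 10 (T→A), site 11 (T→A), site 13 (A→G), site 29 (A→C), site 31 (A→G), site 36 (A→T), site 39 (G→T), site 44 (T→A).
There are 12 differences over 44 sites, so p = 12/44 = 0.273.

0.273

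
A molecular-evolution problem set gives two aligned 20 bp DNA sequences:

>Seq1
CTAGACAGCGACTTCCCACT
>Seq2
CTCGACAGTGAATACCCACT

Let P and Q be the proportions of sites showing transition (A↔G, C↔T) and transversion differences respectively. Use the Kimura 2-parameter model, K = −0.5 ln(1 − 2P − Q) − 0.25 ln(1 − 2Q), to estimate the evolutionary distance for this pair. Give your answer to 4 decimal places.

0.2330

The sequences differ at positions 3 (A/C, transversion), 9 (C/T, transition), 12 (C/A, transversion), 14 (T/A, transversion).
Of the 4 differences, 1 transition and 3 transversions over 20 sites: P = 1/20 = 0.050000, Q = 3/20 = 0.150000.
d = −0.5·ln(0.750000) − 0.25·ln(0.700000) = −0.5·(-0.287682) − 0.25·(-0.356675) = 0.2330.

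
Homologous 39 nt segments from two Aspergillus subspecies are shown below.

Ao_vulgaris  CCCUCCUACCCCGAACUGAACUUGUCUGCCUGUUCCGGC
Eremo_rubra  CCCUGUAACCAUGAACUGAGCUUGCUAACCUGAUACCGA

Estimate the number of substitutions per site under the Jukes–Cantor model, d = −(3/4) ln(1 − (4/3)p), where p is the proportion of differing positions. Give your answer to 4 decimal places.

Mismatches occur at site 5 (C→G), site 6 (C→U), site 7 (U→A), site 11 (C→A), site 12 (C→U), site 20 (A→G), site 25 (U→C), site 26 (C→U), site 27 (U→A), site 28 (G→A), site 33 (U→A), site 35 (C→A), site 37 (G→C), site 39 (C→A).
p = 14/39 = 0.358974.
d = −0.75 · ln(1 − (4/3)·0.358974) = −0.75 · ln(0.521368) = −0.75 · (-0.651299) = 0.4885.

0.4885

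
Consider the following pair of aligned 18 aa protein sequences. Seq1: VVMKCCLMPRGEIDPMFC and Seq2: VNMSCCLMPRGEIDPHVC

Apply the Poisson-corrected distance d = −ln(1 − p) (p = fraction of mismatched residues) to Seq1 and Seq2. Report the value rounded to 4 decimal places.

Mismatches occur at site 2 (V→N), site 4 (K→S), site 16 (M→H), site 17 (F→V).
p = 4/18 = 0.222222.
d = −ln(1 − 0.222222) = −ln(0.777778) = 0.2513.

0.2513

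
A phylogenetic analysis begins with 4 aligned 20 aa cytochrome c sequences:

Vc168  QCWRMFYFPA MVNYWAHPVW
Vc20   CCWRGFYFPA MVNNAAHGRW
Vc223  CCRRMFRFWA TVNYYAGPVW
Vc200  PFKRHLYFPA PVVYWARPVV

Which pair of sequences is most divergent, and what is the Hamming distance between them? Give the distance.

Pairwise Hamming distances:
  Vc168 vs Vc20: 6
  Vc168 vs Vc223: 7
  Vc168 vs Vc200: 9
  Vc20 vs Vc223: 10
  Vc20 vs Vc200: 13
  Vc223 vs Vc200: 12
The largest is 13, between Vc20 and Vc200.

13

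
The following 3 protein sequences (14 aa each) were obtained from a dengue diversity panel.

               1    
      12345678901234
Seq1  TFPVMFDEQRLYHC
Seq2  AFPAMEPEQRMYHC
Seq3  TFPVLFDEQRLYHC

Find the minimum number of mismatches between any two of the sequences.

1

Pairwise Hamming distances:
  Seq1 vs Seq2: 5
  Seq1 vs Seq3: 1
  Seq2 vs Seq3: 6
The smallest is 1, between Seq1 and Seq3.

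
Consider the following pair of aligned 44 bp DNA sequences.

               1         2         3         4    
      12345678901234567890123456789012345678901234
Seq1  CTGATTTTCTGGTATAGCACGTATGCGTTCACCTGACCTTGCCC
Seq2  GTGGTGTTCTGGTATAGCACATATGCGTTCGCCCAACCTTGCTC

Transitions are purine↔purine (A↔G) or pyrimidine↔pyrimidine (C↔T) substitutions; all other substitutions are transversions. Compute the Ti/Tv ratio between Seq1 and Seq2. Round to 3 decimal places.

Differing sites — 1:C/G (Tv); 4:A/G (Ti); 6:T/G (Tv); 21:G/A (Ti); 31:A/G (Ti); 34:T/C (Ti); 35:G/A (Ti); 43:C/T (Ti).
Of the 8 differences, 6 transitions and 2 transversions, so Ti/Tv = 6/2 = 3.000.

3.000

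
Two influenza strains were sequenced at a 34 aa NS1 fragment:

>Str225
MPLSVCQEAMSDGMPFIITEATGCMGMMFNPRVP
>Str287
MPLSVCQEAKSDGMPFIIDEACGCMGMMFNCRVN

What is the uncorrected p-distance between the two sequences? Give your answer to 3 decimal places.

0.147

Differing sites — 10:M/K; 19:T/D; 22:T/C; 31:P/C; 34:P/N.
There are 5 differences over 34 sites, so p = 5/34 = 0.147.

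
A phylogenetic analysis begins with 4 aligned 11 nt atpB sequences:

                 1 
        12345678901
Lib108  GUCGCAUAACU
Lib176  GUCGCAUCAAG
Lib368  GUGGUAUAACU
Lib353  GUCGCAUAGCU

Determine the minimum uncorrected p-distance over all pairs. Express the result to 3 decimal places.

Pairwise Hamming distances:
  Lib108 vs Lib176: 3
  Lib108 vs Lib368: 2
  Lib108 vs Lib353: 1
  Lib176 vs Lib368: 5
  Lib176 vs Lib353: 4
  Lib368 vs Lib353: 3
The smallest is 1 mismatch, between Lib108 and Lib353; p = 1/11 = 0.091.

0.091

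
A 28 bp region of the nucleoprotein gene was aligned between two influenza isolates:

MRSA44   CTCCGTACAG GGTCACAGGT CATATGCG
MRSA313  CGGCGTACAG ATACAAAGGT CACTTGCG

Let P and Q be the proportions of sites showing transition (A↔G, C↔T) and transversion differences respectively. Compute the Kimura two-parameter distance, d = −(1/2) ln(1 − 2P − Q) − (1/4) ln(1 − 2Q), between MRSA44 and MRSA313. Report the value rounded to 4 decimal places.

The sequences differ at positions 2 (T/G, transversion), 3 (C/G, transversion), 11 (G/A, transition), 12 (G/T, transversion), 13 (T/A, transversion), 16 (C/A, transversion), 23 (T/C, transition), 24 (A/T, transversion).
Of the 8 differences, 2 transitions and 6 transversions over 28 sites: P = 2/28 = 0.071429, Q = 6/28 = 0.214286.
d = −0.5·ln(0.642856) − 0.25·ln(0.571428) = −0.5·(-0.441835) − 0.25·(-0.559617) = 0.3608.

0.3608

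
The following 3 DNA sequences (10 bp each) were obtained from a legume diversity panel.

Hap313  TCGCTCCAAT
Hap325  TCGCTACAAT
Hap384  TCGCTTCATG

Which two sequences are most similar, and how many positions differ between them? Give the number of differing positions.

Pairwise Hamming distances:
  Hap313 vs Hap325: 1
  Hap313 vs Hap384: 3
  Hap325 vs Hap384: 3
The smallest is 1, between Hap313 and Hap325.

1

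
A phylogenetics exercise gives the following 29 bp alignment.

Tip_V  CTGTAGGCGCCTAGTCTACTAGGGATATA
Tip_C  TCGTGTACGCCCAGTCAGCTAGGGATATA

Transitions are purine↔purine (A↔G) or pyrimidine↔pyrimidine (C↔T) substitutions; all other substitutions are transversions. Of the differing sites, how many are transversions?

2

Mismatches occur at site 1 (C→T, transition), site 2 (T→C, transition), site 5 (A→G, transition), site 6 (G→T, transversion), site 7 (G→A, transition), site 12 (T→C, transition), site 17 (T→A, transversion), site 18 (A→G, transition).
Of the 8 differences, 6 transitions and 2 transversions, so the answer is 2.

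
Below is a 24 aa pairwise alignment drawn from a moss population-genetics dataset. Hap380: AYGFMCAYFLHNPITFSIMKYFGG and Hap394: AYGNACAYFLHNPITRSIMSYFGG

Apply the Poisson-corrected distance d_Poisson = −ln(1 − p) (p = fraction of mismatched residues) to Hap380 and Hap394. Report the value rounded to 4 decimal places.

0.1823

The sequences differ at positions 4 (F/N), 5 (M/A), 16 (F/R), 20 (K/S).
p = 4/24 = 0.166667.
d = −ln(1 − 0.166667) = −ln(0.833333) = 0.1823.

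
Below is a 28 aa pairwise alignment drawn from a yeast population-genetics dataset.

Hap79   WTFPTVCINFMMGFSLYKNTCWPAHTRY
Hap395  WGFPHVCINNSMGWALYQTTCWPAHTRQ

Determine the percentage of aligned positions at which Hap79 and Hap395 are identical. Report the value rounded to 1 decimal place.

67.9%

Mismatches occur at site 2 (T→G), site 5 (T→H), site 10 (F→N), site 11 (M→S), site 14 (F→W), site 15 (S→A), site 18 (K→Q), site 19 (N→T), site 28 (Y→Q).
19 of the 28 sites match, so the percent identity is 19/28 × 100 = 67.9%.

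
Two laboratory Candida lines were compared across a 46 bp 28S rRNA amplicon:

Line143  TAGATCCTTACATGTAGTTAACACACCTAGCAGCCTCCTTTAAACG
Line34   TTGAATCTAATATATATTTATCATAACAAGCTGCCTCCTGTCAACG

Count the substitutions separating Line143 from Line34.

14

The sequences differ at positions 2 (A/T), 5 (T/A), 6 (C/T), 9 (T/A), 11 (C/T), 14 (G/A), 17 (G/T), 21 (A/T), 24 (C/T), 26 (C/A), 28 (T/A), 32 (A/T), 40 (T/G), 42 (A/C).
That gives 14 mismatches out of 46 aligned sites, so the Hamming distance is 14.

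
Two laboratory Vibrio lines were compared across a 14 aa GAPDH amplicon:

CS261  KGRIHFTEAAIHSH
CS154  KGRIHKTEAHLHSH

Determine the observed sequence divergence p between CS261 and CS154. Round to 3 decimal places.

Differing sites — 6:F/K; 10:A/H; 11:I/L.
There are 3 differences over 14 sites, so p = 3/14 = 0.214.

0.214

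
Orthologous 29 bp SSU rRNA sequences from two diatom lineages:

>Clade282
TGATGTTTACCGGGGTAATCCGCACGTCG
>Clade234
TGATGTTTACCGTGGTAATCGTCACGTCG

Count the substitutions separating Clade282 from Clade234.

Mismatches occur at site 13 (G↔T), site 21 (C↔G), site 22 (G↔T).
That gives 3 mismatches out of 29 aligned sites, so the Hamming distance is 3.

3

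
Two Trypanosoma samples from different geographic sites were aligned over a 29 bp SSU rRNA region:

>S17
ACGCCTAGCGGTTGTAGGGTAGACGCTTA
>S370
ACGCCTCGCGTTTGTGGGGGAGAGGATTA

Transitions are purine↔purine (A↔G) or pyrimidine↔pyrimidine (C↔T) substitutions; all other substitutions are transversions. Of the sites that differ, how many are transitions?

Differing sites — 7:A/C (Tv); 11:G/T (Tv); 16:A/G (Ti); 20:T/G (Tv); 24:C/G (Tv); 26:C/A (Tv).
Of the 6 differences, 1 transition and 5 transversions, so the answer is 1.

1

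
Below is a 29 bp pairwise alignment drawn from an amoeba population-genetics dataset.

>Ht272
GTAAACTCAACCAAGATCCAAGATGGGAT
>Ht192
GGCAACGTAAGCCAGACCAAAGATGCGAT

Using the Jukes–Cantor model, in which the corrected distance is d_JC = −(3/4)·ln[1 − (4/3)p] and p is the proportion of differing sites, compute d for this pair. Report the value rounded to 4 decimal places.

0.4006

The sequences differ at positions 2 (T/G), 3 (A/C), 7 (T/G), 8 (C/T), 11 (C/G), 13 (A/C), 17 (T/C), 19 (C/A), 26 (G/C).
p = 9/29 = 0.310345.
d = −0.75 · ln(1 − (4/3)·0.310345) = −0.75 · ln(0.586207) = −0.75 · (-0.534082) = 0.4006.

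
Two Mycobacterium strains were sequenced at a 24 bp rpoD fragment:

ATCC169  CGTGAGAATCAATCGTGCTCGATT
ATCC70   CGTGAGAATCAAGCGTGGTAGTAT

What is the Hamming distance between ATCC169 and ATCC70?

5

Differing sites — 13:T/G; 18:C/G; 20:C/A; 22:A/T; 23:T/A.
That gives 5 mismatches out of 24 aligned sites, so the Hamming distance is 5.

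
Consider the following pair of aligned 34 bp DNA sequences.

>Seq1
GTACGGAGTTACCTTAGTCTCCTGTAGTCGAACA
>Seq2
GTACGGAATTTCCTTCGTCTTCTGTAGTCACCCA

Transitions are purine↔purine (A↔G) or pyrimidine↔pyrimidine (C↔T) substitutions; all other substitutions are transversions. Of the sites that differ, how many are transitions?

Mismatches occur at site 8 (G/A, transition), site 11 (A/T, transversion), site 16 (A/C, transversion), site 21 (C/T, transition), site 30 (G/A, transition), site 31 (A/C, transversion), site 32 (A/C, transversion).
Of the 7 differences, 3 transitions and 4 transversions, so the answer is 3.

3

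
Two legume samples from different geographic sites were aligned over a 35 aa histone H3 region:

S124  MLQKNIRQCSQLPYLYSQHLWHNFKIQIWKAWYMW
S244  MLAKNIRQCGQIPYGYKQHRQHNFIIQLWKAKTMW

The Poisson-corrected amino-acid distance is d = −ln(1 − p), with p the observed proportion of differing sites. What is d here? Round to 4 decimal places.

Differing sites — 3:Q/A; 10:S/G; 12:L/I; 15:L/G; 17:S/K; 20:L/R; 21:W/Q; 25:K/I; 28:I/L; 32:W/K; 33:Y/T.
p = 11/35 = 0.314286.
d = −ln(1 − 0.314286) = −ln(0.685714) = 0.3773.

0.3773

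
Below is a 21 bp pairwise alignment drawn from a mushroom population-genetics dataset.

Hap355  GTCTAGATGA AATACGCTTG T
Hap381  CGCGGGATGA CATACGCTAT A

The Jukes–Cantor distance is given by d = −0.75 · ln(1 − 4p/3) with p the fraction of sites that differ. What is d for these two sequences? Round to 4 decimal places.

0.5319

Differing sites — 1:G/C; 2:T/G; 4:T/G; 5:A/G; 11:A/C; 19:T/A; 20:G/T; 21:T/A.
p = 8/21 = 0.380952.
d = −0.75 · ln(1 − (4/3)·0.380952) = −0.75 · ln(0.492064) = −0.75 · (-0.709146) = 0.5319.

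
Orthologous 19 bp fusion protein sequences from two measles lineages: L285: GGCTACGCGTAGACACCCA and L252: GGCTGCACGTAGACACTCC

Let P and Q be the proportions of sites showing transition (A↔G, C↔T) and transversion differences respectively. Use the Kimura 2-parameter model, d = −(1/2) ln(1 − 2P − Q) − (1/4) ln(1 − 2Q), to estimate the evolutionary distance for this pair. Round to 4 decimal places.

0.2576

Differing sites — 5:A/G (Ti); 7:G/A (Ti); 17:C/T (Ti); 19:A/C (Tv).
Of the 4 differences, 3 transitions and 1 transversion over 19 sites: P = 3/19 = 0.157895, Q = 1/19 = 0.052632.
d = −0.5·ln(0.631578) − 0.25·ln(0.894736) = −0.5·(-0.459534) − 0.25·(-0.111227) = 0.2576.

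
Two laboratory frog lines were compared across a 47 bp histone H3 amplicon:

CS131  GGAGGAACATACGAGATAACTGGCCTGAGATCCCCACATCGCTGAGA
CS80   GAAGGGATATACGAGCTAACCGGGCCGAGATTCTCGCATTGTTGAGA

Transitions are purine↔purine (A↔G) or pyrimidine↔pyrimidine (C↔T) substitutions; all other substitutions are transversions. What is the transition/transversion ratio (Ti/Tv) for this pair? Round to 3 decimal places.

Differing sites — 2:G/A (Ti); 6:A/G (Ti); 8:C/T (Ti); 16:A/C (Tv); 21:T/C (Ti); 24:C/G (Tv); 26:T/C (Ti); 32:C/T (Ti); 34:C/T (Ti); 36:A/G (Ti); 40:C/T (Ti); 42:C/T (Ti).
Of the 12 differences, 10 transitions and 2 transversions, so Ti/Tv = 10/2 = 5.000.

5.000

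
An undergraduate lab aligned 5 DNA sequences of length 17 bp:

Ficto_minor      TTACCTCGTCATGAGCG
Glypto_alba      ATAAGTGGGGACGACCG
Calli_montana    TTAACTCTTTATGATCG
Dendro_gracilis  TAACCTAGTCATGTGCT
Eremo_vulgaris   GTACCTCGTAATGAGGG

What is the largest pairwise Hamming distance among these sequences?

11

Pairwise Hamming distances:
  Ficto_minor vs Glypto_alba: 8
  Ficto_minor vs Calli_montana: 4
  Ficto_minor vs Dendro_gracilis: 4
  Ficto_minor vs Eremo_vulgaris: 3
  Glypto_alba vs Calli_montana: 8
  Glypto_alba vs Dendro_gracilis: 11
  Glypto_alba vs Eremo_vulgaris: 9
  Calli_montana vs Dendro_gracilis: 8
  Calli_montana vs Eremo_vulgaris: 6
  Dendro_gracilis vs Eremo_vulgaris: 7
The largest is 11, between Glypto_alba and Dendro_gracilis.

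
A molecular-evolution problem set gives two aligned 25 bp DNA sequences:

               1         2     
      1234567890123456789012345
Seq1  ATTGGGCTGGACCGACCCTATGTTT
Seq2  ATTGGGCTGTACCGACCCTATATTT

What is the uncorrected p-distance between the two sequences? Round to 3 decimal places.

0.080

Differing sites — 10:G/T; 22:G/A.
There are 2 differences over 25 sites, so p = 2/25 = 0.080.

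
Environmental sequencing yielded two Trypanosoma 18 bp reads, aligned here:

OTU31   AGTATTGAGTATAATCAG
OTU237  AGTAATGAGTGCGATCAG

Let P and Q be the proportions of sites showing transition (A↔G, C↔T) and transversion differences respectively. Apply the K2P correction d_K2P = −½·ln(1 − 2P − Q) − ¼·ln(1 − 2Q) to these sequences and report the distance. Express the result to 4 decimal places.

Mismatches occur at site 5 (T→A, transversion), site 11 (A→G, transition), site 12 (T→C, transition), site 13 (A→G, transition).
Of the 4 differences, 3 transitions and 1 transversion over 18 sites: P = 3/18 = 0.166667, Q = 1/18 = 0.055556.
d = −0.5·ln(0.611110) − 0.25·ln(0.888888) = −0.5·(-0.492478) − 0.25·(-0.117784) = 0.2757.

0.2757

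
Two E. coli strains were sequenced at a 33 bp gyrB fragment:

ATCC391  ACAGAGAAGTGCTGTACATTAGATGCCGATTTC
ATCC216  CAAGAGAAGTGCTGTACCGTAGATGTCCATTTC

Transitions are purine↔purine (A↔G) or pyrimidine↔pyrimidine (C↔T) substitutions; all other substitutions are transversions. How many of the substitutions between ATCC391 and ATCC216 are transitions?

The sequences differ at positions 1 (A/C, transversion), 2 (C/A, transversion), 18 (A/C, transversion), 19 (T/G, transversion), 26 (C/T, transition), 28 (G/C, transversion).
Of the 6 differences, 1 transition and 5 transversions, so the answer is 1.

1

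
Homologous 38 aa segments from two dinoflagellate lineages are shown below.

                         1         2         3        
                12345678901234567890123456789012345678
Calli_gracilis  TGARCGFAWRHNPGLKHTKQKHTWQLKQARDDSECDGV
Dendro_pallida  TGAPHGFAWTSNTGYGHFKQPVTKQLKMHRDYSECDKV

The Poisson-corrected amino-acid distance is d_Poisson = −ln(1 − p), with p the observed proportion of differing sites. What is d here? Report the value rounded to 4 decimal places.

Differing sites — 4:R/P; 5:C/H; 10:R/T; 11:H/S; 13:P/T; 15:L/Y; 16:K/G; 18:T/F; 21:K/P; 22:H/V; 24:W/K; 28:Q/M; 29:A/H; 32:D/Y; 37:G/K.
p = 15/38 = 0.394737.
d = −ln(1 − 0.394737) = −ln(0.605263) = 0.5021.

0.5021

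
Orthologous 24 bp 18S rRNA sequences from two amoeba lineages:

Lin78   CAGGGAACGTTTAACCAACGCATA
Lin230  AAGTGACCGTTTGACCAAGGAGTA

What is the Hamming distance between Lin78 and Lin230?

Differing sites — 1:C/A; 4:G/T; 7:A/C; 13:A/G; 19:C/G; 21:C/A; 22:A/G.
That gives 7 mismatches out of 24 aligned sites, so the Hamming distance is 7.

7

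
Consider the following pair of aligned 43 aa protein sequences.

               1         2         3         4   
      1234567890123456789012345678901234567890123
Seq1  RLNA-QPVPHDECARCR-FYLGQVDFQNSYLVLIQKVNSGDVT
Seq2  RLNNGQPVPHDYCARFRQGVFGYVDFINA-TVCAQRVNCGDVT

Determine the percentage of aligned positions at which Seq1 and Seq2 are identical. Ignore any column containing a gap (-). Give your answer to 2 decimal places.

65.00%

Excluding the 3 gap columns leaves 40 comparable sites.
Differing sites — 4:A/N; 12:E/Y; 16:C/F; 19:F/G; 20:Y/V; 21:L/F; 23:Q/Y; 27:Q/I; 29:S/A; 31:L/T; 33:L/C; 34:I/A; 36:K/R; 39:S/C.
26 of the 40 comparable sites match, so the percent identity is 26/40 × 100 = 65.00%.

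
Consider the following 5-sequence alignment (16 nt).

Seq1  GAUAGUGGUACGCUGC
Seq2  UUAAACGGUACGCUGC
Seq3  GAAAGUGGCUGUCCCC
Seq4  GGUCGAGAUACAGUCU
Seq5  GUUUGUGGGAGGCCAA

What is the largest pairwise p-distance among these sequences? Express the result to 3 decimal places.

Pairwise Hamming distances:
  Seq1 vs Seq2: 5
  Seq1 vs Seq3: 7
  Seq1 vs Seq4: 8
  Seq1 vs Seq5: 7
  Seq2 vs Seq3: 10
  Seq2 vs Seq4: 11
  Seq2 vs Seq5: 10
  Seq3 vs Seq4: 12
  Seq3 vs Seq5: 8
  Seq4 vs Seq5: 11
The largest is 12 mismatches, between Seq3 and Seq4; p = 12/16 = 0.750.

0.750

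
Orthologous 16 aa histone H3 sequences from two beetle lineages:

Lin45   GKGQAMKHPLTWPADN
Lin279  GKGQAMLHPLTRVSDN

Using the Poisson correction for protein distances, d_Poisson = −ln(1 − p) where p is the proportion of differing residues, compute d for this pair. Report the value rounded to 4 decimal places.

Mismatches occur at site 7 (K→L), site 12 (W→R), site 13 (P→V), site 14 (A→S).
p = 4/16 = 0.250000.
d = −ln(1 − 0.250000) = −ln(0.750000) = 0.2877.

0.2877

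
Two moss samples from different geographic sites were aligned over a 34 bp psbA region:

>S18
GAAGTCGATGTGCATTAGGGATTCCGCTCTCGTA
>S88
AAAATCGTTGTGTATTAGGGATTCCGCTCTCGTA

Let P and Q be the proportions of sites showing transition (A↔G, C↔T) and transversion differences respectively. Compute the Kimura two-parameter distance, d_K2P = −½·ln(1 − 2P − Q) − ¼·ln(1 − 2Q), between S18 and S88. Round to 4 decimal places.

Mismatches occur at site 1 (G→A, transition), site 4 (G→A, transition), site 8 (A→T, transversion), site 13 (C→T, transition).
Of the 4 differences, 3 transitions and 1 transversion over 34 sites: P = 3/34 = 0.088235, Q = 1/34 = 0.029412.
d = −0.5·ln(0.794118) − 0.25·ln(0.941176) = −0.5·(-0.230523) − 0.25·(-0.060625) = 0.1304.

0.1304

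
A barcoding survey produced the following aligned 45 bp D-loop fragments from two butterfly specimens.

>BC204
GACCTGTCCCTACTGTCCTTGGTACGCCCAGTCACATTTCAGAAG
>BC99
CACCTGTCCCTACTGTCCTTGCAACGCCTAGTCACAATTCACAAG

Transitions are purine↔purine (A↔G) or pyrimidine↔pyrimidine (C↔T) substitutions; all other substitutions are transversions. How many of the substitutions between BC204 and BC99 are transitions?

Differing sites — 1:G/C (Tv); 22:G/C (Tv); 23:T/A (Tv); 29:C/T (Ti); 37:T/A (Tv); 42:G/C (Tv).
Of the 6 differences, 1 transition and 5 transversions, so the answer is 1.

1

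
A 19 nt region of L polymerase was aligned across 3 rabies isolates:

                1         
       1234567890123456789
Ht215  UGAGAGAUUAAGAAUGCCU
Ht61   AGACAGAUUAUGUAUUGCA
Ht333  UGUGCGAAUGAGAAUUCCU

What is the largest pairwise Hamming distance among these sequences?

Pairwise Hamming distances:
  Ht215 vs Ht61: 7
  Ht215 vs Ht333: 5
  Ht61 vs Ht333: 10
The largest is 10, between Ht61 and Ht333.

10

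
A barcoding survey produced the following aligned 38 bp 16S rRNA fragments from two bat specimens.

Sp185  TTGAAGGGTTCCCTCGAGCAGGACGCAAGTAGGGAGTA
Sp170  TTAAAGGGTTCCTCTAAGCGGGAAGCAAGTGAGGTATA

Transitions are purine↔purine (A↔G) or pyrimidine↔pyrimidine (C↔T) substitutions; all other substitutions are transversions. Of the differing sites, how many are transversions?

The sequences differ at positions 3 (G/A, transition), 13 (C/T, transition), 14 (T/C, transition), 15 (C/T, transition), 16 (G/A, transition), 20 (A/G, transition), 24 (C/A, transversion), 31 (A/G, transition), 32 (G/A, transition), 35 (A/T, transversion), 36 (G/A, transition).
Of the 11 differences, 9 transitions and 2 transversions, so the answer is 2.

2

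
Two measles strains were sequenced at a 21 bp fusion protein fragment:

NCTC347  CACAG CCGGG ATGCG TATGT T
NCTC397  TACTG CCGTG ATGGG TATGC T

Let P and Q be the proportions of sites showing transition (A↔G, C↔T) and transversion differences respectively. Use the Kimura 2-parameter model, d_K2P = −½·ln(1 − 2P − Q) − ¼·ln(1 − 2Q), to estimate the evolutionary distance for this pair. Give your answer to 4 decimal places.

0.2869

The sequences differ at positions 1 (C/T, transition), 4 (A/T, transversion), 9 (G/T, transversion), 14 (C/G, transversion), 20 (T/C, transition).
Of the 5 differences, 2 transitions and 3 transversions over 21 sites: P = 2/21 = 0.095238, Q = 3/21 = 0.142857.
d = −0.5·ln(0.666667) − 0.25·ln(0.714286) = −0.5·(-0.405465) − 0.25·(-0.336472) = 0.2869.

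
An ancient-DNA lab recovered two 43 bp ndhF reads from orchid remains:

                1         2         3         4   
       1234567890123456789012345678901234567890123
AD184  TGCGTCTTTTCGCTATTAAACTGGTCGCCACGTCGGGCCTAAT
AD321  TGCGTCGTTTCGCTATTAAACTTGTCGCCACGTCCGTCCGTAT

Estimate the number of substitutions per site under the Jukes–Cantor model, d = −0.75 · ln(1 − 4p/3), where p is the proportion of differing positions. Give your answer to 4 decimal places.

0.1544

Mismatches occur at site 7 (T↔G), site 23 (G↔T), site 35 (G↔C), site 37 (G↔T), site 40 (T↔G), site 41 (A↔T).
p = 6/43 = 0.139535.
d = −0.75 · ln(1 − (4/3)·0.139535) = −0.75 · ln(0.813953) = −0.75 · (-0.205853) = 0.1544.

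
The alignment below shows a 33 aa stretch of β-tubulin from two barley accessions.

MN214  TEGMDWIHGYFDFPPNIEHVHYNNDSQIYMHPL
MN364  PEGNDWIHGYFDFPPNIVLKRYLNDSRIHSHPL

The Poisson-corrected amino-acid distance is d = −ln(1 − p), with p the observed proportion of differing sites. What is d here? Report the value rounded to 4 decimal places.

0.3610

Differing sites — 1:T/P; 4:M/N; 18:E/V; 19:H/L; 20:V/K; 21:H/R; 23:N/L; 27:Q/R; 29:Y/H; 30:M/S.
p = 10/33 = 0.303030.
d = −ln(1 − 0.303030) = −ln(0.696970) = 0.3610.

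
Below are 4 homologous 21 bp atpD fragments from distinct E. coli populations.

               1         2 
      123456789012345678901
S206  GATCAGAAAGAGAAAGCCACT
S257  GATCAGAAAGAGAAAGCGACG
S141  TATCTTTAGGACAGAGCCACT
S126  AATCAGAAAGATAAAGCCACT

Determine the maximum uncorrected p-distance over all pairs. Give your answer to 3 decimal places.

0.429

Pairwise Hamming distances:
  S206 vs S257: 2
  S206 vs S141: 7
  S206 vs S126: 2
  S257 vs S141: 9
  S257 vs S126: 4
  S141 vs S126: 7
The largest is 9 mismatches, between S257 and S141; p = 9/21 = 0.429.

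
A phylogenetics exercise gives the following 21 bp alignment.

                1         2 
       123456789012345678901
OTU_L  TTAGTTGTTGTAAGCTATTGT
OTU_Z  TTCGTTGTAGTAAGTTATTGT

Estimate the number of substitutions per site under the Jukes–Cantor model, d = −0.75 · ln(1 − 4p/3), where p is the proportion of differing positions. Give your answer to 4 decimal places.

0.1585

Differing sites — 3:A/C; 9:T/A; 15:C/T.
p = 3/21 = 0.142857.
d = −0.75 · ln(1 − (4/3)·0.142857) = −0.75 · ln(0.809524) = −0.75 · (-0.211309) = 0.1585.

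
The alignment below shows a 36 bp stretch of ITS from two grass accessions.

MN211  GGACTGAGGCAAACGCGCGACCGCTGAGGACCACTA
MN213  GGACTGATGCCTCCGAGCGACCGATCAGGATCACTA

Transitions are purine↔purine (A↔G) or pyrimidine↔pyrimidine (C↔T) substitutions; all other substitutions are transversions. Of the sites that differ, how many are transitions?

1

Mismatches occur at site 8 (G→T, transversion), site 11 (A→C, transversion), site 12 (A→T, transversion), site 13 (A→C, transversion), site 16 (C→A, transversion), site 24 (C→A, transversion), site 26 (G→C, transversion), site 31 (C→T, transition).
Of the 8 differences, 1 transition and 7 transversions, so the answer is 1.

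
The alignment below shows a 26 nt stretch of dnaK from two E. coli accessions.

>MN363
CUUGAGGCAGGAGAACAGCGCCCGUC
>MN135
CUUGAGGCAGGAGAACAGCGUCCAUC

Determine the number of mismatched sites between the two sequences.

2

Differing sites — 21:C/U; 24:G/A.
That gives 2 mismatches out of 26 aligned sites, so the Hamming distance is 2.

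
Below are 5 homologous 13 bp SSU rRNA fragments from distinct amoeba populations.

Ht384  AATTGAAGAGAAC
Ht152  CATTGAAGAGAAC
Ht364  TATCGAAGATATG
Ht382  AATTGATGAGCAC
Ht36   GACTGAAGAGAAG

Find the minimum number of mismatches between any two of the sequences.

Pairwise Hamming distances:
  Ht384 vs Ht152: 1
  Ht384 vs Ht364: 5
  Ht384 vs Ht382: 2
  Ht384 vs Ht36: 3
  Ht152 vs Ht364: 5
  Ht152 vs Ht382: 3
  Ht152 vs Ht36: 3
  Ht364 vs Ht382: 7
  Ht364 vs Ht36: 5
  Ht382 vs Ht36: 5
The smallest is 1, between Ht384 and Ht152.

1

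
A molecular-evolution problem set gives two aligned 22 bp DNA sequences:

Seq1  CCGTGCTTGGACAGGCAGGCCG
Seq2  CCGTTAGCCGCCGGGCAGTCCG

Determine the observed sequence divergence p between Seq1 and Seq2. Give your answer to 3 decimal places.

Mismatches occur at site 5 (G↔T), site 6 (C↔A), site 7 (T↔G), site 8 (T↔C), site 9 (G↔C), site 11 (A↔C), site 13 (A↔G), site 19 (G↔T).
There are 8 differences over 22 sites, so p = 8/22 = 0.364.

0.364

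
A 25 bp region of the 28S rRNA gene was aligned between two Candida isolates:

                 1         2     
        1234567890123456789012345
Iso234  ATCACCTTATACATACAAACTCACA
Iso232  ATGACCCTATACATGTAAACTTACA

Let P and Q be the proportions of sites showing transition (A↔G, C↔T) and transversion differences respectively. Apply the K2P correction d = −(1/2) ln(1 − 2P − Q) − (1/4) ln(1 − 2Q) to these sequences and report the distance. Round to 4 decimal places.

Differing sites — 3:C/G (Tv); 7:T/C (Ti); 15:A/G (Ti); 16:C/T (Ti); 22:C/T (Ti).
Of the 5 differences, 4 transitions and 1 transversion over 25 sites: P = 4/25 = 0.160000, Q = 1/25 = 0.040000.
d = −0.5·ln(0.640000) − 0.25·ln(0.920000) = −0.5·(-0.446287) − 0.25·(-0.083382) = 0.2440.

0.2440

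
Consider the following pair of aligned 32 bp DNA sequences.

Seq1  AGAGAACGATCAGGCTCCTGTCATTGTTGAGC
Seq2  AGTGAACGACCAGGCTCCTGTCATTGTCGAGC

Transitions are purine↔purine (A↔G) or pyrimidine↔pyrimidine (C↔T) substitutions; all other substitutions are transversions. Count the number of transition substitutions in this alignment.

2

Mismatches occur at site 3 (A↔T, transversion), site 10 (T↔C, transition), site 28 (T↔C, transition).
Of the 3 differences, 2 transitions and 1 transversion, so the answer is 2.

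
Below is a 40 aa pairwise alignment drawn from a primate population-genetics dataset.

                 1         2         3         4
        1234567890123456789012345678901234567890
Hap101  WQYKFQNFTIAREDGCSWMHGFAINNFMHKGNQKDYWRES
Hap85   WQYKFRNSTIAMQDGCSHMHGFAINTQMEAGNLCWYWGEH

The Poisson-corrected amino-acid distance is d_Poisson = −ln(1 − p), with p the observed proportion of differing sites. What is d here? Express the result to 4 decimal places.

The sequences differ at positions 6 (Q/R), 8 (F/S), 12 (R/M), 13 (E/Q), 18 (W/H), 26 (N/T), 27 (F/Q), 29 (H/E), 30 (K/A), 33 (Q/L), 34 (K/C), 35 (D/W), 38 (R/G), 40 (S/H).
p = 14/40 = 0.350000.
d = −ln(1 − 0.350000) = −ln(0.650000) = 0.4308.

0.4308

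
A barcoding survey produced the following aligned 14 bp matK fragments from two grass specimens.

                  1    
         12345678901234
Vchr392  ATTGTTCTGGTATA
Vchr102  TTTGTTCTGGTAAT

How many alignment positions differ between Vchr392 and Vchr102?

3

Mismatches occur at site 1 (A→T), site 13 (T→A), site 14 (A→T).
That gives 3 mismatches out of 14 aligned sites, so the Hamming distance is 3.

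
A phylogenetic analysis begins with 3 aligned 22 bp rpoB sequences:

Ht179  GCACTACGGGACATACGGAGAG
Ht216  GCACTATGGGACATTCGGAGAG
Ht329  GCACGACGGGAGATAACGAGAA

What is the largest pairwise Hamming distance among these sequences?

7

Pairwise Hamming distances:
  Ht179 vs Ht216: 2
  Ht179 vs Ht329: 5
  Ht216 vs Ht329: 7
The largest is 7, between Ht216 and Ht329.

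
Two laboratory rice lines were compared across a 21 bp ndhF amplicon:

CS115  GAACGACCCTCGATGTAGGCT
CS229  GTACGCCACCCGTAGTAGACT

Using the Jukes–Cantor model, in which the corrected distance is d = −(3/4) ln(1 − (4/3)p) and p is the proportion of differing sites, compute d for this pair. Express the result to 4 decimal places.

0.4408

Differing sites — 2:A/T; 6:A/C; 8:C/A; 10:T/C; 13:A/T; 14:T/A; 19:G/A.
p = 7/21 = 0.333333.
d = −0.75 · ln(1 − (4/3)·0.333333) = −0.75 · ln(0.555556) = −0.75 · (-0.587786) = 0.4408.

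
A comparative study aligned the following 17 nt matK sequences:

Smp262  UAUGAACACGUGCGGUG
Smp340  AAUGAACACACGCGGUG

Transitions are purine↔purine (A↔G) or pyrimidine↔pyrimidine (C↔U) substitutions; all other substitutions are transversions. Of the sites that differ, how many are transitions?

2

Differing sites — 1:U/A (Tv); 10:G/A (Ti); 11:U/C (Ti).
Of the 3 differences, 2 transitions and 1 transversion, so the answer is 2.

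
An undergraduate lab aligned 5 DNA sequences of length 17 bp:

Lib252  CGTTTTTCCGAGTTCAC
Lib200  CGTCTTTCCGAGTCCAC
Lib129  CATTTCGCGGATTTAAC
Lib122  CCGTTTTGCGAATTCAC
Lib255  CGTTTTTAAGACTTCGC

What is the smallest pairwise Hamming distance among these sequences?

Pairwise Hamming distances:
  Lib252 vs Lib200: 2
  Lib252 vs Lib129: 6
  Lib252 vs Lib122: 4
  Lib252 vs Lib255: 4
  Lib200 vs Lib129: 8
  Lib200 vs Lib122: 6
  Lib200 vs Lib255: 6
  Lib129 vs Lib122: 8
  Lib129 vs Lib255: 8
  Lib122 vs Lib255: 6
The smallest is 2, between Lib252 and Lib200.

2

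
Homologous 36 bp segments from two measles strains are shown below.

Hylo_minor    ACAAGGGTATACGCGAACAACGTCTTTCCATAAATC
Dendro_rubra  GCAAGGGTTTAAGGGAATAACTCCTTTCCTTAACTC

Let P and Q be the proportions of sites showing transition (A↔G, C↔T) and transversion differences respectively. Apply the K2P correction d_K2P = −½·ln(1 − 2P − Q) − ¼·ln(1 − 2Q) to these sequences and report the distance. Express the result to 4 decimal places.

Differing sites — 1:A/G (Ti); 9:A/T (Tv); 12:C/A (Tv); 14:C/G (Tv); 18:C/T (Ti); 22:G/T (Tv); 23:T/C (Ti); 30:A/T (Tv); 34:A/C (Tv).
Of the 9 differences, 3 transitions and 6 transversions over 36 sites: P = 3/36 = 0.083333, Q = 6/36 = 0.166667.
d = −0.5·ln(0.666667) − 0.25·ln(0.666666) = −0.5·(-0.405465) − 0.25·(-0.405466) = 0.3041.

0.3041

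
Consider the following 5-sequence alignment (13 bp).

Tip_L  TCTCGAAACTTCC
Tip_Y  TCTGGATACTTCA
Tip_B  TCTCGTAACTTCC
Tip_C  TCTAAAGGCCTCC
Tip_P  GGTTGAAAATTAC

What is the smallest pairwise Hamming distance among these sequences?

Pairwise Hamming distances:
  Tip_L vs Tip_Y: 3
  Tip_L vs Tip_B: 1
  Tip_L vs Tip_C: 5
  Tip_L vs Tip_P: 5
  Tip_Y vs Tip_B: 4
  Tip_Y vs Tip_C: 6
  Tip_Y vs Tip_P: 7
  Tip_B vs Tip_C: 6
  Tip_B vs Tip_P: 6
  Tip_C vs Tip_P: 9
The smallest is 1, between Tip_L and Tip_B.

1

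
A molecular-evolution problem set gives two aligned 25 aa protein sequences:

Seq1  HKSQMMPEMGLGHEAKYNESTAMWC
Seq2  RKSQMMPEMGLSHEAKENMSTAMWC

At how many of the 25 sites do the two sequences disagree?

4

Differing sites — 1:H/R; 12:G/S; 17:Y/E; 19:E/M.
That gives 4 mismatches out of 25 aligned sites, so the Hamming distance is 4.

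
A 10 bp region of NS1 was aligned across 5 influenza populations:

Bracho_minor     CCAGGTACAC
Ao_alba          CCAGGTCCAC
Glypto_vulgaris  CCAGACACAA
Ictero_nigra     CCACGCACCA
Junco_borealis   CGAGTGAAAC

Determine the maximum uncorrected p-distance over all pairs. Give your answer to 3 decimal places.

Pairwise Hamming distances:
  Bracho_minor vs Ao_alba: 1
  Bracho_minor vs Glypto_vulgaris: 3
  Bracho_minor vs Ictero_nigra: 4
  Bracho_minor vs Junco_borealis: 4
  Ao_alba vs Glypto_vulgaris: 4
  Ao_alba vs Ictero_nigra: 5
  Ao_alba vs Junco_borealis: 5
  Glypto_vulgaris vs Ictero_nigra: 3
  Glypto_vulgaris vs Junco_borealis: 5
  Ictero_nigra vs Junco_borealis: 7
The largest is 7 mismatches, between Ictero_nigra and Junco_borealis; p = 7/10 = 0.700.

0.700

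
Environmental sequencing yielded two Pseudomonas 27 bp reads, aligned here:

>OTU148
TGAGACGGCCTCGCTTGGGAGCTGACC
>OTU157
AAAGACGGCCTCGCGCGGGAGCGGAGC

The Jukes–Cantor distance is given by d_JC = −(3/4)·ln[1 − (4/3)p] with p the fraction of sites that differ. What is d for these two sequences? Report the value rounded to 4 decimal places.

0.2635

The sequences differ at positions 1 (T/A), 2 (G/A), 15 (T/G), 16 (T/C), 23 (T/G), 26 (C/G).
p = 6/27 = 0.222222.
d = −0.75 · ln(1 − (4/3)·0.222222) = −0.75 · ln(0.703704) = −0.75 · (-0.351397) = 0.2635.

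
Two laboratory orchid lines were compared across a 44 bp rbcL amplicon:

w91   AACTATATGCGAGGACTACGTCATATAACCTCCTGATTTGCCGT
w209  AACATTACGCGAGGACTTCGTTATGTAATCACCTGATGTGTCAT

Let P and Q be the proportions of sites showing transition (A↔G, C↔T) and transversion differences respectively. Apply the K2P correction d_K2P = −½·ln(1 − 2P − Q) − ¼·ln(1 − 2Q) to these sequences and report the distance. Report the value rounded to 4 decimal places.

Mismatches occur at site 4 (T→A, transversion), site 5 (A→T, transversion), site 8 (T→C, transition), site 18 (A→T, transversion), site 22 (C→T, transition), site 25 (A→G, transition), site 29 (C→T, transition), site 31 (T→A, transversion), site 38 (T→G, transversion), site 41 (C→T, transition), site 43 (G→A, transition).
Of the 11 differences, 6 transitions and 5 transversions over 44 sites: P = 6/44 = 0.136364, Q = 5/44 = 0.113636.
d = −0.5·ln(0.613636) − 0.25·ln(0.772728) = −0.5·(-0.488353) − 0.25·(-0.257828) = 0.3086.

0.3086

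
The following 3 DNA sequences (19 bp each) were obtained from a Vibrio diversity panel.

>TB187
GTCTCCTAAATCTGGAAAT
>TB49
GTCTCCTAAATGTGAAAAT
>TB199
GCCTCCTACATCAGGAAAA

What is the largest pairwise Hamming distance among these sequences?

6

Pairwise Hamming distances:
  TB187 vs TB49: 2
  TB187 vs TB199: 4
  TB49 vs TB199: 6
The largest is 6, between TB49 and TB199.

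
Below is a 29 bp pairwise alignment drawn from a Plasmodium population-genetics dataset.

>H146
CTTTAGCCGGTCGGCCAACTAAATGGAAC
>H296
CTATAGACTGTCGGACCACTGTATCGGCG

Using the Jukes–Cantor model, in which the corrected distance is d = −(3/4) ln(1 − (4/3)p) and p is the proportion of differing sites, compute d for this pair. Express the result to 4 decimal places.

Differing sites — 3:T/A; 7:C/A; 9:G/T; 15:C/A; 17:A/C; 21:A/G; 22:A/T; 25:G/C; 27:A/G; 28:A/C; 29:C/G.
p = 11/29 = 0.379310.
d = −0.75 · ln(1 − (4/3)·0.379310) = −0.75 · ln(0.494253) = −0.75 · (-0.704708) = 0.5285.

0.5285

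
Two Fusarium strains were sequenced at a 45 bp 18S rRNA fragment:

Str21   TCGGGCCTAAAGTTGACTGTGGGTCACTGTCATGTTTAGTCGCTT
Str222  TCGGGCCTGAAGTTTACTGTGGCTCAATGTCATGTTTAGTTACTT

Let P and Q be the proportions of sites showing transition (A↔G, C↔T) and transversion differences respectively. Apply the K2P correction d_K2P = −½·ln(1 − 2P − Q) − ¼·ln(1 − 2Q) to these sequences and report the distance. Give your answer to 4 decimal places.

0.1473

Differing sites — 9:A/G (Ti); 15:G/T (Tv); 23:G/C (Tv); 27:C/A (Tv); 41:C/T (Ti); 42:G/A (Ti).
Of the 6 differences, 3 transitions and 3 transversions over 45 sites: P = 3/45 = 0.066667, Q = 3/45 = 0.066667.
d = −0.5·ln(0.799999) − 0.25·ln(0.866666) = −0.5·(-0.223145) − 0.25·(-0.143102) = 0.1473.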